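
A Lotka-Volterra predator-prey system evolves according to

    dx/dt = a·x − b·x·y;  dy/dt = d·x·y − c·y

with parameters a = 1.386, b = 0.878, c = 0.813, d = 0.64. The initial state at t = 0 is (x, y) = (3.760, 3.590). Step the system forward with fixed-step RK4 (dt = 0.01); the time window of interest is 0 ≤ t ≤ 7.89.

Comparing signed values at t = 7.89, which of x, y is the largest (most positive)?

t=0.000: state=(3.760, 3.590)
step 1 (dt=0.01): k1=(-6.640, 5.720), k2=(-6.675, 5.689), k3=(-6.674, 5.688), k4=(-6.707, 5.655); state += dt/6·(k1+2k2+2k3+k4)
t=0.010: state=(3.693, 3.647)
t=0.020: state=(3.626, 3.703)
t=0.030: state=(3.558, 3.759)
continuing one RK4 step at a time; state shown every 50 steps (Δt=0.5):
t=0.500: state=(1.035, 4.860)
t=1.000: state=(0.295, 3.883)
t=1.500: state=(0.139, 2.756)
t=2.000: state=(0.101, 1.904)
t=2.500: state=(0.100, 1.309)
t=3.000: state=(0.124, 0.903)
t=3.500: state=(0.178, 0.630)
t=4.000: state=(0.282, 0.451)
t=4.500: state=(0.474, 0.338)
t=5.000: state=(0.831, 0.276)
t=5.500: state=(1.479, 0.263)
t=6.000: state=(2.606, 0.332)
t=6.500: state=(4.267, 0.657)
t=7.000: state=(5.014, 2.084)
t=7.500: state=(2.198, 4.635)
t=7.890: state=(0.726, 4.706)
compare at T: x=0.726, y=4.706

largest component: y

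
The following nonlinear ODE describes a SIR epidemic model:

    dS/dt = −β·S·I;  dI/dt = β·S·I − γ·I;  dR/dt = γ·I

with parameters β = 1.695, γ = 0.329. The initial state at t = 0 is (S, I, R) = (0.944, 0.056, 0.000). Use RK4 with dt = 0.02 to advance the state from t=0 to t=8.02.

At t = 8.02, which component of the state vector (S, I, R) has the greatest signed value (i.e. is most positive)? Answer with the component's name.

t=0.000: state=(0.944, 0.056, 0.000)
step 1 (dt=0.02): k1=(-0.090, 0.071, 0.018), k2=(-0.091, 0.072, 0.019), k3=(-0.091, 0.072, 0.019), k4=(-0.092, 0.073, 0.019); state += dt/6·(k1+2k2+2k3+k4)
t=0.020: state=(0.942, 0.057, 0.000)
t=0.040: state=(0.940, 0.059, 0.001)
t=0.060: state=(0.938, 0.060, 0.001)
continuing one RK4 step at a time; state shown every 25 steps (Δt=0.5):
t=0.500: state=(0.884, 0.103, 0.013)
t=1.000: state=(0.786, 0.178, 0.036)
t=1.500: state=(0.649, 0.279, 0.073)
t=2.000: state=(0.490, 0.383, 0.127)
t=2.500: state=(0.341, 0.461, 0.197)
t=3.000: state=(0.227, 0.496, 0.277)
t=3.500: state=(0.149, 0.493, 0.359)
t=4.000: state=(0.099, 0.463, 0.437)
t=4.500: state=(0.068, 0.422, 0.510)
t=5.000: state=(0.049, 0.376, 0.576)
t=5.500: state=(0.036, 0.330, 0.634)
t=6.000: state=(0.028, 0.288, 0.685)
t=6.500: state=(0.022, 0.249, 0.729)
t=7.000: state=(0.018, 0.215, 0.767)
t=7.500: state=(0.015, 0.185, 0.800)
t=8.000: state=(0.013, 0.159, 0.828)
t=8.020: state=(0.013, 0.158, 0.829)
compare at T: S=0.013, I=0.158, R=0.829

largest component: R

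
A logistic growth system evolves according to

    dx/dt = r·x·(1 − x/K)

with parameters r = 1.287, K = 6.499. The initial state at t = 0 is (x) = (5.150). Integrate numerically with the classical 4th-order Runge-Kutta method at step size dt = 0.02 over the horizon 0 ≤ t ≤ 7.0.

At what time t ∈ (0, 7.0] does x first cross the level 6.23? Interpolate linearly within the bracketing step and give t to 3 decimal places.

t = 1.401

t=0.000: state=(5.150)
step 1 (dt=0.02): k1=(1.376), k2=(1.365), k3=(1.365), k4=(1.355); state += dt/6·(k1+2k2+2k3+k4)
t=0.020: state=(5.177)
t=0.040: state=(5.204)
t=0.060: state=(5.231)
continuing one RK4 step at a time; state shown every 25 steps (Δt=0.5):
t=0.500: state=(5.713)
t=1.000: state=(6.061)
t=1.400: state=(6.230)
next step: t=1.420: state=(6.236) — x has crossed 6.23
linear interpolation between t=1.400 (6.22975) and t=1.420 (6.23631) → t≈1.401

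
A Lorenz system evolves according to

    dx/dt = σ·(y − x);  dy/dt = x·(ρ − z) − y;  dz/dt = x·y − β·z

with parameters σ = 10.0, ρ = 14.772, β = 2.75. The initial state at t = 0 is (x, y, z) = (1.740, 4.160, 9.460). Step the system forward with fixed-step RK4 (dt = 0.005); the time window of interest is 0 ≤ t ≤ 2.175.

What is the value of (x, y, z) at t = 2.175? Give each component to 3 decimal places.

(x, y, z) = (7.524, 6.876, 16.044)

t=0.000: state=(1.740, 4.160, 9.460)
step 1 (dt=0.005): k1=(24.200, 5.083, -18.777), k2=(23.722, 5.476, -18.373), k3=(23.744, 5.467, -18.379), k4=(23.286, 5.857, -17.979); state += dt/6·(k1+2k2+2k3+k4)
t=0.005: state=(1.859, 4.187, 9.368)
t=0.010: state=(1.973, 4.219, 9.280)
t=0.015: state=(2.083, 4.254, 9.196)
continuing one RK4 step at a time; state shown every 20 steps (Δt=0.1):
t=0.100: state=(3.644, 5.360, 8.344)
t=0.200: state=(5.508, 7.569, 8.959)
t=0.300: state=(7.635, 9.633, 11.904)
t=0.400: state=(8.921, 9.197, 16.206)
t=0.500: state=(8.003, 6.087, 18.110)
t=0.600: state=(5.801, 3.667, 16.593)
t=0.700: state=(4.152, 3.051, 13.979)
t=0.800: state=(3.575, 3.475, 11.674)
t=0.900: state=(3.868, 4.525, 10.144)
t=1.000: state=(4.847, 6.129, 9.730)
t=1.100: state=(6.345, 7.974, 10.891)
t=1.200: state=(7.815, 8.925, 13.673)
t=1.300: state=(8.192, 7.743, 16.425)
t=1.400: state=(7.059, 5.457, 16.895)
t=1.500: state=(5.464, 4.065, 15.354)
t=1.600: state=(4.459, 3.875, 13.318)
t=1.700: state=(4.275, 4.464, 11.668)
t=1.800: state=(4.783, 5.583, 10.834)
t=1.900: state=(5.805, 6.996, 11.158)
t=2.000: state=(6.999, 8.078, 12.779)
t=2.100: state=(7.698, 7.903, 14.985)
t=2.175: state=(7.524, 6.876, 16.044)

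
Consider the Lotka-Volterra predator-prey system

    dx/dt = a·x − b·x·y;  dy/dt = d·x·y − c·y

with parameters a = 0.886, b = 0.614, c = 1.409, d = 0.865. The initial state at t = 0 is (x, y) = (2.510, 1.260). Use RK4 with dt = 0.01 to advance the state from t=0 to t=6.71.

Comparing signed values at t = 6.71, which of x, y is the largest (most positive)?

largest component: y

t=0.000: state=(2.510, 1.260)
step 1 (dt=0.01): k1=(0.282, 0.960), k2=(0.275, 0.966), k3=(0.275, 0.965), k4=(0.267, 0.971); state += dt/6·(k1+2k2+2k3+k4)
t=0.010: state=(2.513, 1.270)
t=0.020: state=(2.515, 1.279)
t=0.030: state=(2.518, 1.289)
continuing one RK4 step at a time; state shown every 25 steps (Δt=0.25):
t=0.250: state=(2.530, 1.531)
t=0.500: state=(2.438, 1.846)
t=0.750: state=(2.237, 2.155)
t=1.000: state=(1.967, 2.388)
t=1.250: state=(1.685, 2.492)
t=1.500: state=(1.436, 2.453)
t=1.750: state=(1.243, 2.301)
t=2.000: state=(1.107, 2.084)
t=2.250: state=(1.022, 1.843)
t=2.500: state=(0.979, 1.608)
t=2.750: state=(0.970, 1.395)
t=3.000: state=(0.992, 1.212)
t=3.250: state=(1.040, 1.061)
t=3.500: state=(1.113, 0.941)
t=3.750: state=(1.211, 0.850)
t=4.000: state=(1.334, 0.787)
t=4.250: state=(1.480, 0.750)
t=4.500: state=(1.648, 0.739)
t=4.750: state=(1.834, 0.757)
t=5.000: state=(2.031, 0.808)
t=5.250: state=(2.224, 0.900)
t=5.500: state=(2.392, 1.044)
t=5.750: state=(2.506, 1.248)
t=6.000: state=(2.532, 1.515)
t=6.250: state=(2.445, 1.829)
t=6.500: state=(2.249, 2.140)
t=6.710: state=(2.027, 2.349)
compare at T: x=2.027, y=2.349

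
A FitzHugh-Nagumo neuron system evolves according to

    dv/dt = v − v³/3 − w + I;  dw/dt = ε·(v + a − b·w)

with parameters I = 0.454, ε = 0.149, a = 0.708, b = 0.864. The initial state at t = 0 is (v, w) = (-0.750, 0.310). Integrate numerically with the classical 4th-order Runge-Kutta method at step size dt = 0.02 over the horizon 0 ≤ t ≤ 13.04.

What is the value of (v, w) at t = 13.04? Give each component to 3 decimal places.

t=0.000: state=(-0.750, 0.310)
step 1 (dt=0.02): k1=(-0.465, -0.046), k2=(-0.467, -0.047), k3=(-0.467, -0.047), k4=(-0.468, -0.047); state += dt/6·(k1+2k2+2k3+k4)
t=0.020: state=(-0.759, 0.309)
t=0.040: state=(-0.769, 0.308)
t=0.060: state=(-0.778, 0.307)
continuing one RK4 step at a time; state shown every 25 steps (Δt=0.5):
t=0.500: state=(-0.994, 0.279)
t=1.000: state=(-1.220, 0.232)
t=1.500: state=(-1.376, 0.175)
t=2.000: state=(-1.453, 0.112)
t=2.500: state=(-1.474, 0.051)
t=3.000: state=(-1.463, -0.008)
t=3.500: state=(-1.435, -0.061)
t=4.000: state=(-1.400, -0.108)
t=4.500: state=(-1.360, -0.150)
t=5.000: state=(-1.318, -0.186)
t=5.500: state=(-1.275, -0.217)
t=6.000: state=(-1.231, -0.243)
t=6.500: state=(-1.187, -0.264)
t=7.000: state=(-1.143, -0.280)
t=7.500: state=(-1.098, -0.293)
t=8.000: state=(-1.053, -0.301)
t=8.500: state=(-1.007, -0.305)
t=9.000: state=(-0.960, -0.306)
t=9.500: state=(-0.912, -0.304)
t=10.000: state=(-0.862, -0.297)
t=10.500: state=(-0.809, -0.288)
t=11.000: state=(-0.752, -0.275)
t=11.500: state=(-0.689, -0.259)
t=12.000: state=(-0.617, -0.239)
t=12.500: state=(-0.533, -0.215)
t=13.000: state=(-0.428, -0.185)
t=13.040: state=(-0.418, -0.182)

(v, w) = (-0.418, -0.182)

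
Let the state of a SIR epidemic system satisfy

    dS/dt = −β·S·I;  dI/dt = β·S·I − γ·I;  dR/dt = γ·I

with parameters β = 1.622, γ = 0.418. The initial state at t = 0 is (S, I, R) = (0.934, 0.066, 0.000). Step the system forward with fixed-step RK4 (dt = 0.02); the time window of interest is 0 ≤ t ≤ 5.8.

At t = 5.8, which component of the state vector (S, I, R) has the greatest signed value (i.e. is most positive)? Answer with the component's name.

t=0.000: state=(0.934, 0.066, 0.000)
step 1 (dt=0.02): k1=(-0.100, 0.072, 0.028), k2=(-0.101, 0.073, 0.028), k3=(-0.101, 0.073, 0.028), k4=(-0.102, 0.074, 0.028); state += dt/6·(k1+2k2+2k3+k4)
t=0.020: state=(0.932, 0.067, 0.001)
t=0.040: state=(0.930, 0.069, 0.001)
t=0.060: state=(0.928, 0.070, 0.002)
continuing one RK4 step at a time; state shown every 10 steps (Δt=0.2):
t=0.200: state=(0.912, 0.082, 0.006)
t=0.400: state=(0.885, 0.101, 0.014)
t=0.600: state=(0.854, 0.123, 0.023)
t=0.800: state=(0.817, 0.148, 0.034)
t=1.000: state=(0.775, 0.177, 0.048)
t=1.200: state=(0.728, 0.207, 0.064)
t=1.400: state=(0.677, 0.240, 0.083)
t=1.600: state=(0.623, 0.272, 0.104)
t=1.800: state=(0.568, 0.304, 0.128)
t=2.000: state=(0.512, 0.333, 0.155)
t=2.200: state=(0.458, 0.359, 0.184)
t=2.400: state=(0.406, 0.379, 0.215)
t=2.600: state=(0.358, 0.395, 0.247)
t=2.800: state=(0.314, 0.405, 0.281)
t=3.000: state=(0.275, 0.410, 0.315)
t=3.200: state=(0.241, 0.410, 0.349)
t=3.400: state=(0.211, 0.406, 0.383)
t=3.600: state=(0.185, 0.398, 0.417)
t=3.800: state=(0.163, 0.387, 0.450)
t=4.000: state=(0.144, 0.374, 0.481)
t=4.200: state=(0.128, 0.360, 0.512)
t=4.400: state=(0.114, 0.344, 0.542)
t=4.600: state=(0.102, 0.328, 0.570)
t=4.800: state=(0.092, 0.311, 0.596)
t=5.000: state=(0.084, 0.295, 0.622)
t=5.200: state=(0.076, 0.278, 0.646)
t=5.400: state=(0.070, 0.262, 0.668)
t=5.600: state=(0.064, 0.246, 0.689)
t=5.800: state=(0.060, 0.231, 0.709)
compare at T: S=0.060, I=0.231, R=0.709

largest component: R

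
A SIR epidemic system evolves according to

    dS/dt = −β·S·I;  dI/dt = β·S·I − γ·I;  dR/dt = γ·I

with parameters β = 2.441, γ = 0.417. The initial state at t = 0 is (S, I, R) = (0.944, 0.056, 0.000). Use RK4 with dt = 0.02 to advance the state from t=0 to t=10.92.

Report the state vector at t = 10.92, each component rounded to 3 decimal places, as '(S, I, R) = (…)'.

(S, I, R) = (0.003, 0.022, 0.975)

t=0.000: state=(0.944, 0.056, 0.000)
step 1 (dt=0.02): k1=(-0.129, 0.106, 0.023), k2=(-0.131, 0.108, 0.024), k3=(-0.131, 0.108, 0.024), k4=(-0.134, 0.109, 0.024); state += dt/6·(k1+2k2+2k3+k4)
t=0.020: state=(0.941, 0.058, 0.000)
t=0.040: state=(0.939, 0.060, 0.001)
t=0.060: state=(0.936, 0.063, 0.001)
continuing one RK4 step at a time; state shown every 25 steps (Δt=0.5):
t=0.500: state=(0.845, 0.136, 0.019)
t=1.000: state=(0.659, 0.280, 0.061)
t=1.500: state=(0.423, 0.440, 0.137)
t=2.000: state=(0.232, 0.528, 0.240)
t=2.500: state=(0.121, 0.528, 0.351)
t=3.000: state=(0.065, 0.478, 0.456)
t=3.500: state=(0.038, 0.413, 0.549)
t=4.000: state=(0.024, 0.348, 0.629)
t=4.500: state=(0.016, 0.289, 0.695)
t=5.000: state=(0.012, 0.239, 0.750)
t=5.500: state=(0.009, 0.196, 0.795)
t=6.000: state=(0.007, 0.161, 0.832)
t=6.500: state=(0.006, 0.132, 0.862)
t=7.000: state=(0.005, 0.108, 0.887)
t=7.500: state=(0.005, 0.088, 0.907)
t=8.000: state=(0.004, 0.072, 0.924)
t=8.500: state=(0.004, 0.059, 0.938)
t=9.000: state=(0.004, 0.048, 0.949)
t=9.500: state=(0.003, 0.039, 0.958)
t=10.000: state=(0.003, 0.032, 0.965)
t=10.500: state=(0.003, 0.026, 0.971)
t=10.920: state=(0.003, 0.022, 0.975)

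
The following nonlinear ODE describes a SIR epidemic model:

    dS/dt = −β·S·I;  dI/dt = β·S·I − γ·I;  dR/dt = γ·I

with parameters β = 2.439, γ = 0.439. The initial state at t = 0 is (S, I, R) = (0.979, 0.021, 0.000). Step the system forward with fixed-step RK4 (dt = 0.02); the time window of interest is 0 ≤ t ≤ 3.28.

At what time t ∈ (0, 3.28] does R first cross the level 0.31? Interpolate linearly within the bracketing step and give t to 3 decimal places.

t=0.000: state=(0.979, 0.021, 0.000)
step 1 (dt=0.02): k1=(-0.050, 0.041, 0.009), k2=(-0.051, 0.042, 0.009), k3=(-0.051, 0.042, 0.009), k4=(-0.052, 0.042, 0.010); state += dt/6·(k1+2k2+2k3+k4)
t=0.020: state=(0.978, 0.022, 0.000)
t=0.040: state=(0.977, 0.023, 0.000)
t=0.060: state=(0.976, 0.024, 0.001)
continuing one RK4 step at a time; state shown every 10 steps (Δt=0.2):
t=0.200: state=(0.967, 0.031, 0.002)
t=0.400: state=(0.949, 0.045, 0.006)
t=0.600: state=(0.924, 0.065, 0.010)
t=0.800: state=(0.889, 0.093, 0.017)
t=1.000: state=(0.843, 0.130, 0.027)
t=1.200: state=(0.782, 0.178, 0.040)
t=1.400: state=(0.707, 0.234, 0.058)
t=1.600: state=(0.622, 0.297, 0.082)
t=1.800: state=(0.530, 0.360, 0.111)
t=2.000: state=(0.438, 0.417, 0.145)
t=2.200: state=(0.353, 0.463, 0.184)
t=2.400: state=(0.279, 0.495, 0.226)
t=2.600: state=(0.218, 0.512, 0.270)
t=2.760: state=(0.179, 0.515, 0.306)
next step: t=2.780: state=(0.174, 0.515, 0.311) — R has crossed 0.31
linear interpolation between t=2.760 (0.30611) and t=2.780 (0.31063) → t≈2.777

t = 2.777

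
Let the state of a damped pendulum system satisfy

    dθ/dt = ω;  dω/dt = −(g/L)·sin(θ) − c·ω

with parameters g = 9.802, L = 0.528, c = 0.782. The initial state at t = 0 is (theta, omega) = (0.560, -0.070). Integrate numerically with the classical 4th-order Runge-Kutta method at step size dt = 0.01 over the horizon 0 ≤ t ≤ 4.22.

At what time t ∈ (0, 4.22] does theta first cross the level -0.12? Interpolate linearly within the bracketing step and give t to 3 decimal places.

t = 0.449

t=0.000: state=(0.560, -0.070)
step 1 (dt=0.01): k1=(-0.070, -9.806), k2=(-0.119, -9.763), k3=(-0.119, -9.759), k4=(-0.168, -9.711); state += dt/6·(k1+2k2+2k3+k4)
t=0.010: state=(0.559, -0.168)
t=0.020: state=(0.557, -0.264)
t=0.030: state=(0.554, -0.360)
continuing one RK4 step at a time; state shown every 20 steps (Δt=0.2):
t=0.200: state=(0.371, -1.675)
t=0.400: state=(-0.024, -2.023)
t=0.440: state=(-0.103, -1.914)
next step: t=0.450: state=(-0.122, -1.878) — theta has crossed -0.12
linear interpolation between t=0.440 (-0.10307) and t=0.450 (-0.12203) → t≈0.449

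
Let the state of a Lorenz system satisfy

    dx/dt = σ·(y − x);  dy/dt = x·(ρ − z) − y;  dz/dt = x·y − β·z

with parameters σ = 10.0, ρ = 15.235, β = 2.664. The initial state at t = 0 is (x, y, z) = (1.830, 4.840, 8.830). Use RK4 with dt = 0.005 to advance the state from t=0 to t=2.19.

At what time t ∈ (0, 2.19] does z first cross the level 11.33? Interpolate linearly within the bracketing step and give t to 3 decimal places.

t=0.000: state=(1.830, 4.840, 8.830)
step 1 (dt=0.005): k1=(30.100, 6.881, -14.666), k2=(29.520, 7.416, -14.171), k3=(29.547, 7.403, -14.179), k4=(28.993, 7.931, -13.689); state += dt/6·(k1+2k2+2k3+k4)
t=0.005: state=(1.978, 4.877, 8.759)
t=0.010: state=(2.120, 4.919, 8.693)
t=0.015: state=(2.258, 4.966, 8.632)
continuing one RK4 step at a time; state shown every 20 steps (Δt=0.1):
t=0.100: state=(4.229, 6.412, 8.319)
t=0.200: state=(6.538, 8.964, 10.088)
t=0.230: state=(7.262, 9.641, 11.170)
next step: t=0.235: state=(7.380, 9.737, 11.374) — z has crossed 11.33
linear interpolation between t=0.230 (11.16991) and t=0.235 (11.37448) → t≈0.234

t = 0.234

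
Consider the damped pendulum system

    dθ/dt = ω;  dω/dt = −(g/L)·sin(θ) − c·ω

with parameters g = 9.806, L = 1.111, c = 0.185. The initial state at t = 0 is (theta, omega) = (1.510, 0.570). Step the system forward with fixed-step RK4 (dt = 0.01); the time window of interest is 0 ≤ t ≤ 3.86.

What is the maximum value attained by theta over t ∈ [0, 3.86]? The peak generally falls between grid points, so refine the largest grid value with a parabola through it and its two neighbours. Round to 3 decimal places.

t=0.000: state=(1.510, 0.570)
step 1 (dt=0.01): k1=(0.570, -8.915), k2=(0.525, -8.909), k3=(0.525, -8.909), k4=(0.481, -8.902); state += dt/6·(k1+2k2+2k3+k4)
t=0.010: state=(1.515, 0.481)
t=0.020: state=(1.520, 0.392)
t=0.030: state=(1.523, 0.303)
continuing one RK4 step at a time; state shown every 20 steps (Δt=0.2):
t=0.200: state=(1.448, -1.180)
t=0.400: state=(1.047, -2.782)
t=0.600: state=(0.372, -3.809)
t=0.800: state=(-0.395, -3.643)
t=1.000: state=(-1.010, -2.378)
t=1.200: state=(-1.319, -0.687)
t=1.400: state=(-1.284, 1.020)
t=1.600: state=(-0.922, 2.540)
t=1.800: state=(-0.308, 3.451)
t=2.000: state=(0.382, 3.254)
t=2.200: state=(0.926, 2.065)
t=2.400: state=(1.181, 0.464)
t=2.600: state=(1.111, -1.150)
t=2.800: state=(0.738, -2.506)
t=3.000: state=(0.155, -3.167)
t=3.200: state=(-0.457, -2.781)
t=3.400: state=(-0.902, -1.571)
t=3.600: state=(-1.065, -0.049)
t=3.800: state=(-0.924, 1.427)
t=3.860: state=(-0.827, 1.817)
largest grid value and its neighbours: theta(0.050)=1.52739, theta(0.060)=1.52820, theta(0.070)=1.52814
parabola through these three points peaks at t≈0.064 with theta≈1.52828

max theta = 1.528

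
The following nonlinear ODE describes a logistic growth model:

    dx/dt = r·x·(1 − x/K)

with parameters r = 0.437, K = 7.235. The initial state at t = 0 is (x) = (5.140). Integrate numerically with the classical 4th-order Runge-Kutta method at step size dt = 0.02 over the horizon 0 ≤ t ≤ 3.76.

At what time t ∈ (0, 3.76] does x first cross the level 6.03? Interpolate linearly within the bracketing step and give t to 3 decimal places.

t = 1.631

t=0.000: state=(5.140)
step 1 (dt=0.02): k1=(0.650), k2=(0.649), k3=(0.649), k4=(0.648); state += dt/6·(k1+2k2+2k3+k4)
t=0.020: state=(5.153)
t=0.040: state=(5.166)
t=0.060: state=(5.179)
continuing one RK4 step at a time; state shown every 10 steps (Δt=0.2):
t=0.200: state=(5.268)
t=0.400: state=(5.390)
t=0.600: state=(5.508)
t=0.800: state=(5.620)
t=1.000: state=(5.727)
t=1.200: state=(5.829)
t=1.400: state=(5.925)
t=1.600: state=(6.016)
t=1.620: state=(6.025)
next step: t=1.640: state=(6.034) — x has crossed 6.03
linear interpolation between t=1.620 (6.02514) and t=1.640 (6.03392) → t≈1.631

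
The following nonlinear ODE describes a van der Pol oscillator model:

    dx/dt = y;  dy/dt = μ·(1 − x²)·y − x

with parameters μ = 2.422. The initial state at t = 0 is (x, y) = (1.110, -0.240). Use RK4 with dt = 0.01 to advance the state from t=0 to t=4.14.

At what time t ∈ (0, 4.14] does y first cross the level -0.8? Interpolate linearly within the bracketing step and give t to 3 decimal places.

t=0.000: state=(1.110, -0.240)
step 1 (dt=0.01): k1=(-0.240, -0.975), k2=(-0.245, -0.973), k3=(-0.245, -0.973), k4=(-0.250, -0.970); state += dt/6·(k1+2k2+2k3+k4)
t=0.010: state=(1.108, -0.250)
t=0.020: state=(1.105, -0.259)
t=0.030: state=(1.102, -0.269)
continuing one RK4 step at a time; state shown every 20 steps (Δt=0.2):
t=0.200: state=(1.043, -0.430)
t=0.400: state=(0.937, -0.634)
t=0.530: state=(0.845, -0.796)
next step: t=0.540: state=(0.837, -0.810) — y has crossed -0.8
linear interpolation between t=0.530 (-0.79573) and t=0.540 (-0.80984) → t≈0.533

t = 0.533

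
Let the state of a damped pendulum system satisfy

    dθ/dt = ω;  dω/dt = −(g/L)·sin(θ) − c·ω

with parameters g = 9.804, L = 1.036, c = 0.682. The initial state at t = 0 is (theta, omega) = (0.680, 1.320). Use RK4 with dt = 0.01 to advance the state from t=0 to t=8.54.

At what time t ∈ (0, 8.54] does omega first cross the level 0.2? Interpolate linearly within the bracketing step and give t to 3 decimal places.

t=0.000: state=(0.680, 1.320)
step 1 (dt=0.01): k1=(1.320, -6.851), k2=(1.286, -6.876), k3=(1.286, -6.874), k4=(1.251, -6.898); state += dt/6·(k1+2k2+2k3+k4)
t=0.010: state=(0.693, 1.251)
t=0.020: state=(0.705, 1.182)
t=0.030: state=(0.716, 1.112)
t=0.150: state=(0.799, 0.269)
next step: t=0.160: state=(0.802, 0.199) — omega has crossed 0.2
linear interpolation between t=0.150 (0.26864) and t=0.160 (0.19913) → t≈0.160

t = 0.160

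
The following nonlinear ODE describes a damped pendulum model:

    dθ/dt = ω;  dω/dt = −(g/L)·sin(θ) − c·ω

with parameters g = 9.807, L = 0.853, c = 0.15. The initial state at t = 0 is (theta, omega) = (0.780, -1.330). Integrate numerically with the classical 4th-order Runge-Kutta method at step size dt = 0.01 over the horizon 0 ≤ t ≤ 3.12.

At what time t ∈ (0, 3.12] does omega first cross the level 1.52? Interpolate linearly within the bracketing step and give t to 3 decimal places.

t=0.000: state=(0.780, -1.330)
step 1 (dt=0.01): k1=(-1.330, -7.886), k2=(-1.369, -7.826), k3=(-1.369, -7.824), k4=(-1.408, -7.762); state += dt/6·(k1+2k2+2k3+k4)
t=0.010: state=(0.766, -1.408)
t=0.020: state=(0.752, -1.485)
t=0.030: state=(0.737, -1.561)
continuing one RK4 step at a time; state shown every 20 steps (Δt=0.2):
t=0.200: state=(0.378, -2.558)
t=0.400: state=(-0.171, -2.717)
t=0.600: state=(-0.630, -1.724)
t=0.800: state=(-0.820, -0.127)
t=1.000: state=(-0.682, 1.464)
next step: t=1.010: state=(-0.667, 1.534) — omega has crossed 1.52
linear interpolation between t=1.000 (1.46410) and t=1.010 (1.53364) → t≈1.008

t = 1.008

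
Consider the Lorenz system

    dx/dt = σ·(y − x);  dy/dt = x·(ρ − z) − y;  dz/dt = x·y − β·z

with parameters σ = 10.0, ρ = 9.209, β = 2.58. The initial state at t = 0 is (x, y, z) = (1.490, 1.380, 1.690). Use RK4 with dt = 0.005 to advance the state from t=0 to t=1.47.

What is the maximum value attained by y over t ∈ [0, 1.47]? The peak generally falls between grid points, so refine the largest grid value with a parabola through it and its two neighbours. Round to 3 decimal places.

t=0.000: state=(1.490, 1.380, 1.690)
step 1 (dt=0.005): k1=(-1.100, 9.823, -2.304), k2=(-0.827, 9.787, -2.256), k3=(-0.835, 9.792, -2.256), k4=(-0.569, 9.760, -2.208); state += dt/6·(k1+2k2+2k3+k4)
t=0.005: state=(1.486, 1.429, 1.679)
t=0.010: state=(1.484, 1.478, 1.668)
t=0.015: state=(1.485, 1.526, 1.658)
continuing one RK4 step at a time; state shown every 10 steps (Δt=0.05):
t=0.050: state=(1.550, 1.867, 1.600)
t=0.100: state=(1.785, 2.393, 1.573)
t=0.150: state=(2.151, 3.004, 1.631)
t=0.200: state=(2.637, 3.729, 1.812)
t=0.250: state=(3.244, 4.581, 2.167)
t=0.300: state=(3.972, 5.544, 2.765)
t=0.350: state=(4.807, 6.556, 3.682)
t=0.400: state=(5.699, 7.489, 4.979)
t=0.450: state=(6.556, 8.142, 6.643)
t=0.500: state=(7.231, 8.288, 8.524)
t=0.550: state=(7.562, 7.794, 10.313)
t=0.600: state=(7.444, 6.743, 11.645)
t=0.650: state=(6.890, 5.425, 12.289)
t=0.700: state=(6.041, 4.177, 12.254)
t=0.750: state=(5.090, 3.208, 11.727)
t=0.800: state=(4.203, 2.568, 10.930)
t=0.850: state=(3.474, 2.203, 10.031)
t=0.900: state=(2.933, 2.037, 9.131)
t=0.950: state=(2.570, 2.004, 8.284)
t=1.000: state=(2.358, 2.064, 7.515)
t=1.050: state=(2.267, 2.192, 6.835)
t=1.100: state=(2.276, 2.381, 6.250)
t=1.150: state=(2.368, 2.628, 5.766)
t=1.200: state=(2.534, 2.935, 5.387)
t=1.250: state=(2.768, 3.303, 5.123)
t=1.300: state=(3.069, 3.735, 4.985)
t=1.350: state=(3.433, 4.223, 4.989)
t=1.400: state=(3.856, 4.754, 5.154)
t=1.450: state=(4.326, 5.299, 5.497)
t=1.470: state=(4.522, 5.511, 5.687)
largest grid value and its neighbours: y(0.480)=8.30247, y(0.485)=8.30842, y(0.490)=8.30802
parabola through these three points peaks at t≈0.487 with y≈8.30903

max y = 8.309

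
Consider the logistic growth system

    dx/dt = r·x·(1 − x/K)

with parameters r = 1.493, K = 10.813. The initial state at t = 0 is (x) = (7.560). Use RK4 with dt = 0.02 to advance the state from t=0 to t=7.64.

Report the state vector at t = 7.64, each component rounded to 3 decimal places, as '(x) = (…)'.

t=0.000: state=(7.560)
step 1 (dt=0.02): k1=(3.396), k2=(3.375), k3=(3.375), k4=(3.355); state += dt/6·(k1+2k2+2k3+k4)
t=0.020: state=(7.628)
t=0.040: state=(7.694)
t=0.060: state=(7.760)
continuing one RK4 step at a time; state shown every 25 steps (Δt=0.5):
t=0.500: state=(8.981)
t=1.000: state=(9.860)
t=1.500: state=(10.339)
t=2.000: state=(10.583)
t=2.500: state=(10.703)
t=3.000: state=(10.760)
t=3.500: state=(10.788)
t=4.000: state=(10.801)
t=4.500: state=(10.807)
t=5.000: state=(10.810)
t=5.500: state=(10.812)
t=6.000: state=(10.812)
t=6.500: state=(10.813)
t=7.000: state=(10.813)
t=7.500: state=(10.813)
t=7.640: state=(10.813)

(x) = (10.813)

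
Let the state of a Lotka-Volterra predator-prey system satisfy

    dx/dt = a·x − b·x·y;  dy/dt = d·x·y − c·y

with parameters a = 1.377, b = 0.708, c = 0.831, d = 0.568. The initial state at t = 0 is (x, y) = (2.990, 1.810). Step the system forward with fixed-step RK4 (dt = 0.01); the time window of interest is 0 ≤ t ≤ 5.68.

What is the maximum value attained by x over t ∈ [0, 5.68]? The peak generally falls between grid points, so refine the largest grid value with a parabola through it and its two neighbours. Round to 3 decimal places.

max x = 3.002

t=0.000: state=(2.990, 1.810)
step 1 (dt=0.01): k1=(0.286, 1.570), k2=(0.269, 1.578), k3=(0.269, 1.578), k4=(0.252, 1.586); state += dt/6·(k1+2k2+2k3+k4)
t=0.010: state=(2.993, 1.826)
t=0.020: state=(2.995, 1.842)
t=0.030: state=(2.997, 1.858)
continuing one RK4 step at a time; state shown every 20 steps (Δt=0.2):
t=0.200: state=(2.976, 2.154)
t=0.400: state=(2.813, 2.538)
t=0.600: state=(2.517, 2.912)
t=0.800: state=(2.146, 3.216)
t=1.000: state=(1.766, 3.400)
t=1.200: state=(1.430, 3.451)
t=1.400: state=(1.160, 3.383)
t=1.600: state=(0.956, 3.229)
t=1.800: state=(0.808, 3.021)
t=2.000: state=(0.705, 2.787)
t=2.200: state=(0.637, 2.547)
t=2.400: state=(0.595, 2.313)
t=2.600: state=(0.573, 2.092)
t=2.800: state=(0.570, 1.891)
t=3.000: state=(0.582, 1.709)
t=3.200: state=(0.609, 1.548)
t=3.400: state=(0.650, 1.408)
t=3.600: state=(0.708, 1.288)
t=3.800: state=(0.782, 1.187)
t=4.000: state=(0.876, 1.104)
t=4.200: state=(0.992, 1.040)
t=4.400: state=(1.132, 0.993)
t=4.600: state=(1.298, 0.965)
t=4.800: state=(1.492, 0.958)
t=5.000: state=(1.714, 0.973)
t=5.200: state=(1.962, 1.015)
t=5.400: state=(2.228, 1.090)
t=5.600: state=(2.495, 1.207)
t=5.680: state=(2.597, 1.268)
largest grid value and its neighbours: x(0.070)=3.00168, x(0.080)=3.00194, x(0.090)=3.00185
parabola through these three points peaks at t≈0.082 with x≈3.00196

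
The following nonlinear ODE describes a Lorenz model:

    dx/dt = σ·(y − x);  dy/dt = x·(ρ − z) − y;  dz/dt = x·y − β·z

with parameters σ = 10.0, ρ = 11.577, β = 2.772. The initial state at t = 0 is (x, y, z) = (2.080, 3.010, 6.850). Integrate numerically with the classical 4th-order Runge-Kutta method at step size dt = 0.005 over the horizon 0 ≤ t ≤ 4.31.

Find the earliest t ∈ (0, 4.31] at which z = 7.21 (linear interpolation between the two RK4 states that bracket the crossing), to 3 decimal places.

t = 0.291

t=0.000: state=(2.080, 3.010, 6.850)
step 1 (dt=0.005): k1=(9.300, 6.822, -12.727), k2=(9.238, 6.982, -12.533), k3=(9.244, 6.980, -12.534), k4=(9.187, 7.139, -12.340); state += dt/6·(k1+2k2+2k3+k4)
t=0.005: state=(2.126, 3.045, 6.787)
t=0.010: state=(2.172, 3.081, 6.727)
t=0.015: state=(2.217, 3.119, 6.668)
continuing one RK4 step at a time; state shown every 40 steps (Δt=0.2):
t=0.200: state=(4.172, 5.538, 6.031)
t=0.290: state=(5.537, 7.160, 7.187)
next step: t=0.295: state=(5.618, 7.245, 7.288) — z has crossed 7.21
linear interpolation between t=0.290 (7.18740) and t=0.295 (7.28796) → t≈0.291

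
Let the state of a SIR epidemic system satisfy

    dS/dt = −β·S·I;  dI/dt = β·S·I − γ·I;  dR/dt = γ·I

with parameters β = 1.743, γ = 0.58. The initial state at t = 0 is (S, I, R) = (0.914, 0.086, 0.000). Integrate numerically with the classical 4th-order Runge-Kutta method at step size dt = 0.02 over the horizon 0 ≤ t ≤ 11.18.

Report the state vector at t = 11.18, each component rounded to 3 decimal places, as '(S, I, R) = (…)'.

(S, I, R) = (0.055, 0.010, 0.935)

t=0.000: state=(0.914, 0.086, 0.000)
step 1 (dt=0.02): k1=(-0.137, 0.087, 0.050), k2=(-0.138, 0.088, 0.050), k3=(-0.138, 0.088, 0.050), k4=(-0.139, 0.088, 0.051); state += dt/6·(k1+2k2+2k3+k4)
t=0.020: state=(0.911, 0.088, 0.001)
t=0.040: state=(0.908, 0.090, 0.002)
t=0.060: state=(0.906, 0.091, 0.003)
continuing one RK4 step at a time; state shown every 25 steps (Δt=0.5):
t=0.500: state=(0.830, 0.138, 0.032)
t=1.000: state=(0.716, 0.203, 0.081)
t=1.500: state=(0.583, 0.267, 0.150)
t=2.000: state=(0.452, 0.314, 0.235)
t=2.500: state=(0.340, 0.331, 0.329)
t=3.000: state=(0.256, 0.320, 0.424)
t=3.500: state=(0.196, 0.291, 0.513)
t=4.000: state=(0.154, 0.254, 0.592)
t=4.500: state=(0.126, 0.214, 0.660)
t=5.000: state=(0.106, 0.177, 0.717)
t=5.500: state=(0.092, 0.145, 0.763)
t=6.000: state=(0.082, 0.117, 0.801)
t=6.500: state=(0.075, 0.094, 0.831)
t=7.000: state=(0.070, 0.075, 0.856)
t=7.500: state=(0.066, 0.059, 0.875)
t=8.000: state=(0.063, 0.047, 0.890)
t=8.500: state=(0.061, 0.037, 0.902)
t=9.000: state=(0.059, 0.029, 0.912)
t=9.500: state=(0.058, 0.023, 0.919)
t=10.000: state=(0.057, 0.018, 0.925)
t=10.500: state=(0.056, 0.014, 0.930)
t=11.000: state=(0.055, 0.011, 0.934)
t=11.180: state=(0.055, 0.010, 0.935)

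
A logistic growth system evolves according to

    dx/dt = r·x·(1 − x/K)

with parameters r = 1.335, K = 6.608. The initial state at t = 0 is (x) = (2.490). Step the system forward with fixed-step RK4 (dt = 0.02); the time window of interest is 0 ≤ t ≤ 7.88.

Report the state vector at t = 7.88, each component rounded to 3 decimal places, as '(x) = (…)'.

t=0.000: state=(2.490)
step 1 (dt=0.02): k1=(2.072), k2=(2.078), k3=(2.078), k4=(2.085); state += dt/6·(k1+2k2+2k3+k4)
t=0.020: state=(2.532)
t=0.040: state=(2.573)
t=0.060: state=(2.615)
continuing one RK4 step at a time; state shown every 25 steps (Δt=0.5):
t=0.500: state=(3.575)
t=1.000: state=(4.604)
t=1.500: state=(5.402)
t=2.000: state=(5.929)
t=2.500: state=(6.241)
t=3.000: state=(6.415)
t=3.500: state=(6.507)
t=4.000: state=(6.556)
t=4.500: state=(6.581)
t=5.000: state=(6.594)
t=5.500: state=(6.601)
t=6.000: state=(6.604)
t=6.500: state=(6.606)
t=7.000: state=(6.607)
t=7.500: state=(6.608)
t=7.880: state=(6.608)

(x) = (6.608)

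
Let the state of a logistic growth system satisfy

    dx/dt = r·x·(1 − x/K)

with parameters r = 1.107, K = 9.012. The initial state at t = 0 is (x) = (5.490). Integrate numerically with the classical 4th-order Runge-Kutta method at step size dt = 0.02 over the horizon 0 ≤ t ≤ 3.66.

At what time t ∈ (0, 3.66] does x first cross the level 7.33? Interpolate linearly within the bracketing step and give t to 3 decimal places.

t = 0.929

t=0.000: state=(5.490)
step 1 (dt=0.02): k1=(2.375), k2=(2.369), k3=(2.369), k4=(2.363); state += dt/6·(k1+2k2+2k3+k4)
t=0.020: state=(5.537)
t=0.040: state=(5.585)
t=0.060: state=(5.631)
continuing one RK4 step at a time; state shown every 10 steps (Δt=0.2):
t=0.200: state=(5.952)
t=0.400: state=(6.382)
t=0.600: state=(6.775)
t=0.800: state=(7.126)
t=0.920: state=(7.317)
next step: t=0.940: state=(7.347) — x has crossed 7.33
linear interpolation between t=0.920 (7.31675) and t=0.940 (7.34702) → t≈0.929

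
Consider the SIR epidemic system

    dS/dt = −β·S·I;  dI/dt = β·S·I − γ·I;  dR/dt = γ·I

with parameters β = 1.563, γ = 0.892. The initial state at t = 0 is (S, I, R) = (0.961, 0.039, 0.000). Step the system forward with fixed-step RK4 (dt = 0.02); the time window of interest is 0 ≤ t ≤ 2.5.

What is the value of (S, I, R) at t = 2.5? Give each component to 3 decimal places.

(S, I, R) = (0.711, 0.117, 0.172)

t=0.000: state=(0.961, 0.039, 0.000)
step 1 (dt=0.02): k1=(-0.059, 0.024, 0.035), k2=(-0.059, 0.024, 0.035), k3=(-0.059, 0.024, 0.035), k4=(-0.059, 0.024, 0.035); state += dt/6·(k1+2k2+2k3+k4)
t=0.020: state=(0.960, 0.039, 0.001)
t=0.040: state=(0.959, 0.040, 0.001)
t=0.060: state=(0.957, 0.040, 0.002)
continuing one RK4 step at a time; state shown every 5 steps (Δt=0.1):
t=0.100: state=(0.955, 0.041, 0.004)
t=0.200: state=(0.949, 0.044, 0.007)
t=0.300: state=(0.942, 0.047, 0.011)
t=0.400: state=(0.935, 0.049, 0.016)
t=0.500: state=(0.928, 0.052, 0.020)
t=0.600: state=(0.920, 0.055, 0.025)
t=0.700: state=(0.912, 0.058, 0.030)
t=0.800: state=(0.903, 0.061, 0.035)
t=0.900: state=(0.894, 0.065, 0.041)
t=1.000: state=(0.885, 0.068, 0.047)
t=1.100: state=(0.875, 0.071, 0.053)
t=1.200: state=(0.866, 0.075, 0.060)
t=1.300: state=(0.855, 0.078, 0.067)
t=1.400: state=(0.845, 0.082, 0.074)
t=1.500: state=(0.834, 0.085, 0.081)
t=1.600: state=(0.822, 0.089, 0.089)
t=1.700: state=(0.811, 0.092, 0.097)
t=1.800: state=(0.799, 0.096, 0.105)
t=1.900: state=(0.787, 0.099, 0.114)
t=2.000: state=(0.775, 0.102, 0.123)
t=2.100: state=(0.762, 0.106, 0.132)
t=2.200: state=(0.750, 0.109, 0.142)
t=2.300: state=(0.737, 0.112, 0.152)
t=2.400: state=(0.724, 0.114, 0.162)
t=2.500: state=(0.711, 0.117, 0.172)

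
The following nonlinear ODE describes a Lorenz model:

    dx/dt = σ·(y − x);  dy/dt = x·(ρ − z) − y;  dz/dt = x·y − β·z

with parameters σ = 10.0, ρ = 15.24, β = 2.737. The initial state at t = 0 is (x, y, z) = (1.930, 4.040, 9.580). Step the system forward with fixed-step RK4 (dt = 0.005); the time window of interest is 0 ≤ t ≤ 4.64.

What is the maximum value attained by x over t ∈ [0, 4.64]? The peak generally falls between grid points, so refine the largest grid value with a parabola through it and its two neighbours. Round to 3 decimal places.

t=0.000: state=(1.930, 4.040, 9.580)
step 1 (dt=0.005): k1=(21.100, 6.884, -18.423), k2=(20.745, 7.256, -18.050), k3=(20.763, 7.249, -18.054), k4=(20.424, 7.619, -17.683); state += dt/6·(k1+2k2+2k3+k4)
t=0.005: state=(2.034, 4.076, 9.490)
t=0.010: state=(2.134, 4.116, 9.403)
t=0.015: state=(2.232, 4.160, 9.320)
continuing one RK4 step at a time; state shown every 40 steps (Δt=0.2):
t=0.200: state=(5.614, 7.781, 9.164)
t=0.400: state=(9.179, 9.358, 17.026)
t=0.600: state=(5.671, 3.433, 17.012)
t=0.800: state=(3.466, 3.435, 11.787)
t=1.000: state=(4.936, 6.355, 9.874)
t=1.200: state=(8.148, 9.256, 14.465)
t=1.400: state=(6.981, 5.147, 17.509)
t=1.600: state=(4.286, 3.785, 13.402)
t=1.800: state=(4.859, 5.816, 10.932)
t=2.000: state=(7.359, 8.484, 13.511)
t=2.200: state=(7.345, 6.184, 16.958)
t=2.400: state=(4.991, 4.297, 14.288)
t=2.600: state=(5.008, 5.638, 11.837)
t=2.800: state=(6.881, 7.830, 13.274)
t=3.000: state=(7.301, 6.631, 16.253)
t=3.200: state=(5.492, 4.794, 14.697)
t=3.400: state=(5.219, 5.616, 12.530)
t=3.600: state=(6.596, 7.354, 13.299)
t=3.800: state=(7.136, 6.767, 15.666)
t=4.000: state=(5.818, 5.204, 14.839)
t=4.200: state=(5.426, 5.663, 13.040)
t=4.400: state=(6.424, 7.015, 13.410)
t=4.600: state=(6.957, 6.766, 15.229)
t=4.640: state=(6.844, 6.480, 15.382)
largest grid value and its neighbours: x(0.400)=9.17906, x(0.405)=9.18453, x(0.410)=9.18306
parabola through these three points peaks at t≈0.406 with x≈9.18482

max x = 9.185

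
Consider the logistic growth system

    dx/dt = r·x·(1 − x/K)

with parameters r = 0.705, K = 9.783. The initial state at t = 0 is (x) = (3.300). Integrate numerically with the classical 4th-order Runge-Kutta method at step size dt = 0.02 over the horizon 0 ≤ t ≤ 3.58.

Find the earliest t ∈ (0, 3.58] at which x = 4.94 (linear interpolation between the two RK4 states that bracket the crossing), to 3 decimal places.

t=0.000: state=(3.300)
step 1 (dt=0.02): k1=(1.542), k2=(1.545), k3=(1.545), k4=(1.549); state += dt/6·(k1+2k2+2k3+k4)
t=0.020: state=(3.331)
t=0.040: state=(3.362)
t=0.060: state=(3.393)
continuing one RK4 step at a time; state shown every 10 steps (Δt=0.2):
t=0.200: state=(3.615)
t=0.400: state=(3.942)
t=0.600: state=(4.278)
t=0.800: state=(4.620)
t=0.980: state=(4.930)
next step: t=1.000: state=(4.964) — x has crossed 4.94
linear interpolation between t=0.980 (4.92975) and t=1.000 (4.96423) → t≈0.986

t = 0.986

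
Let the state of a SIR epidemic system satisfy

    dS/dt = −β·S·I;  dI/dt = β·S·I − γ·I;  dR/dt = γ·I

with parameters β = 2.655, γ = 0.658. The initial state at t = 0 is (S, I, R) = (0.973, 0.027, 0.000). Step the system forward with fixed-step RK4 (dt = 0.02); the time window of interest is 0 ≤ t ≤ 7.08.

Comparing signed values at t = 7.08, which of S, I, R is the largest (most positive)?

largest component: R

t=0.000: state=(0.973, 0.027, 0.000)
step 1 (dt=0.02): k1=(-0.070, 0.052, 0.018), k2=(-0.071, 0.053, 0.018), k3=(-0.071, 0.053, 0.018), k4=(-0.072, 0.054, 0.018); state += dt/6·(k1+2k2+2k3+k4)
t=0.020: state=(0.972, 0.028, 0.000)
t=0.040: state=(0.970, 0.029, 0.001)
t=0.060: state=(0.969, 0.030, 0.001)
continuing one RK4 step at a time; state shown every 25 steps (Δt=0.5):
t=0.500: state=(0.917, 0.068, 0.015)
t=1.000: state=(0.795, 0.155, 0.050)
t=1.500: state=(0.596, 0.283, 0.121)
t=2.000: state=(0.379, 0.387, 0.233)
t=2.500: state=(0.221, 0.412, 0.367)
t=3.000: state=(0.131, 0.372, 0.497)
t=3.500: state=(0.083, 0.308, 0.609)
t=4.000: state=(0.058, 0.243, 0.700)
t=4.500: state=(0.044, 0.187, 0.770)
t=5.000: state=(0.035, 0.141, 0.824)
t=5.500: state=(0.030, 0.106, 0.864)
t=6.000: state=(0.026, 0.079, 0.894)
t=6.500: state=(0.024, 0.059, 0.917)
t=7.000: state=(0.022, 0.044, 0.934)
t=7.080: state=(0.022, 0.042, 0.936)
compare at T: S=0.022, I=0.042, R=0.936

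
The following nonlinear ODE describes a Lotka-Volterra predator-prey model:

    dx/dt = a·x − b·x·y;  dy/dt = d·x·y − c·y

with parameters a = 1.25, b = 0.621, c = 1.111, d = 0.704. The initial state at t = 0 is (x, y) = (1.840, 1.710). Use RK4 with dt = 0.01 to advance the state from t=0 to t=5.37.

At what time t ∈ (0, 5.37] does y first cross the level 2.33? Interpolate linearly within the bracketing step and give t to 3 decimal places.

t = 1.256

t=0.000: state=(1.840, 1.710)
step 1 (dt=0.01): k1=(0.346, 0.315), k2=(0.345, 0.318), k3=(0.345, 0.318), k4=(0.343, 0.320); state += dt/6·(k1+2k2+2k3+k4)
t=0.010: state=(1.843, 1.713)
t=0.020: state=(1.847, 1.716)
t=0.030: state=(1.850, 1.720)
continuing one RK4 step at a time; state shown every 20 steps (Δt=0.2):
t=0.200: state=(1.902, 1.782)
t=0.400: state=(1.947, 1.872)
t=0.600: state=(1.969, 1.975)
t=0.800: state=(1.965, 2.087)
t=1.000: state=(1.933, 2.200)
t=1.200: state=(1.876, 2.304)
t=1.250: state=(1.859, 2.327)
next step: t=1.260: state=(1.855, 2.332) — y has crossed 2.33
linear interpolation between t=1.250 (2.32731) and t=1.260 (2.33188) → t≈1.256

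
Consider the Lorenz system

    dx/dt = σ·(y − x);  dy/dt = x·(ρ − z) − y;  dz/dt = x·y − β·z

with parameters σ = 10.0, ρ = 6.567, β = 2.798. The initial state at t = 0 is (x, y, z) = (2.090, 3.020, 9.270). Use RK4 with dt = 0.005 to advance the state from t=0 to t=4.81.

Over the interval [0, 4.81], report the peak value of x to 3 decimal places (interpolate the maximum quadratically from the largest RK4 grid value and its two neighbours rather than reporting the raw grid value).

t=0.000: state=(2.090, 3.020, 9.270)
step 1 (dt=0.005): k1=(9.300, -8.669, -19.626), k2=(8.851, -8.607, -19.464), k3=(8.864, -8.605, -19.468), k4=(8.427, -8.538, -19.311); state += dt/6·(k1+2k2+2k3+k4)
t=0.005: state=(2.134, 2.977, 9.173)
t=0.010: state=(2.174, 2.935, 9.077)
t=0.015: state=(2.210, 2.893, 8.982)
continuing one RK4 step at a time; state shown every 40 steps (Δt=0.2):
t=0.200: state=(2.243, 2.062, 6.141)
t=0.400: state=(2.158, 2.277, 4.204)
t=0.600: state=(2.702, 3.116, 3.401)
t=0.800: state=(3.738, 4.321, 3.828)
t=1.000: state=(4.742, 5.065, 5.394)
t=1.200: state=(4.772, 4.494, 6.692)
t=1.400: state=(3.981, 3.577, 6.476)
t=1.600: state=(3.421, 3.285, 5.572)
t=1.800: state=(3.416, 3.527, 4.935)
t=2.000: state=(3.774, 3.993, 4.902)
t=2.200: state=(4.168, 4.313, 5.375)
t=2.400: state=(4.274, 4.233, 5.877)
t=2.600: state=(4.065, 3.926, 5.961)
t=2.800: state=(3.820, 3.733, 5.691)
t=3.000: state=(3.748, 3.763, 5.404)
t=3.200: state=(3.848, 3.923, 5.323)
t=3.400: state=(3.996, 4.058, 5.454)
t=3.600: state=(4.063, 4.065, 5.639)
t=3.800: state=(4.015, 3.972, 5.711)
t=4.000: state=(3.925, 3.886, 5.644)
t=4.200: state=(3.879, 3.874, 5.535)
t=4.400: state=(3.900, 3.922, 5.483)
t=4.600: state=(3.952, 3.976, 5.512)
t=4.800: state=(3.985, 3.991, 5.577)
t=4.810: state=(3.985, 3.991, 5.580)
largest grid value and its neighbours: x(1.100)=4.91372, x(1.105)=4.91388, x(1.110)=4.91324
parabola through these three points peaks at t≈1.104 with x≈4.91392

max x = 4.914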